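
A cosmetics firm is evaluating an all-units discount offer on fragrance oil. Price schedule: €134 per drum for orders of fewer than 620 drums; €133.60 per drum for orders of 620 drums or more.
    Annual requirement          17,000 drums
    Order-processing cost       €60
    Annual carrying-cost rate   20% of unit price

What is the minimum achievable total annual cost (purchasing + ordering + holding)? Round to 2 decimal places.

€2,281,128.36

H₁ = 20%×€134 = €26.8000;  H₂ = 20%×€133.60 = €26.7200
EOQ₁ = √(2×17,000×60/26.8000) = 275.90  (< 620, feasible at tier 1)
EOQ₂ = √(2×17,000×60/26.7200) = 276.31  (< 620 → use Q = 620 at tier-2 price)
TC(tier 1 (EOQ₁), Q≈275.9) = €2,285,394.05
TC(tier 2, Q≈620.0) = €2,281,128.36
Minimum at tier 2: €2,281,128.36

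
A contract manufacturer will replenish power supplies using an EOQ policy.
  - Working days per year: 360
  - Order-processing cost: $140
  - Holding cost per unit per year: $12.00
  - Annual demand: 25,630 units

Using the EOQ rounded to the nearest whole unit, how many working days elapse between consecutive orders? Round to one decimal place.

Q* = √(2·D·S / H) = √(2·25,630·140 / 12) = √598,033.3 ≈ 773.33 → Q = 773 units
T = Q/D × 360 days = 773/25,630 × 360 = 10.858 days

10.9 days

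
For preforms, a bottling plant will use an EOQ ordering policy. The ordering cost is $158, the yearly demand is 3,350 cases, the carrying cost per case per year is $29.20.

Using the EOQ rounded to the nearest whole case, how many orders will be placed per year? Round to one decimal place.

17.6 orders per year

Q* = √(2·D·S / H) = √(2·3,350·158 / 29.2) = √36,253.4 ≈ 190.40 → Q = 190
Orders per year = D/Q = 3,350 / 190 = 17.632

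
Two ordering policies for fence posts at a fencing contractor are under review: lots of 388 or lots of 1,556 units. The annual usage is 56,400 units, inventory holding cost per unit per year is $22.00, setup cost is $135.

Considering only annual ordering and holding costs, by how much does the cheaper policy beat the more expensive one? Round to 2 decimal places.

$1,882.40

Annual cost at Q: ordering D·S/Q plus holding Q·H/2.
TC(388) = (56,400/388)×135 + (388/2)×22 = $23,891.71
TC(1,556) = (56,400/1,556)×135 + (1,556/2)×22 = $22,009.32
Cheaper: Q = 1,556.  Difference = $1,882.40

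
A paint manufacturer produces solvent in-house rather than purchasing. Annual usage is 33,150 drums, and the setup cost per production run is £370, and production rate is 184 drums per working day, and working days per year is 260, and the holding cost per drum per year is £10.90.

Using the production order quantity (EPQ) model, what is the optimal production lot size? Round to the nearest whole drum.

d = 33,150/260 = 127.5000 drums/day;  effective holding cost H(1 − d/p) = 10.9·(1 − 127.5000/184) = 3.34701
Q* = √(2DS / H_eff) = √(2·33,150·370 / 3.34701) ≈ 2,707.25

2,707 drums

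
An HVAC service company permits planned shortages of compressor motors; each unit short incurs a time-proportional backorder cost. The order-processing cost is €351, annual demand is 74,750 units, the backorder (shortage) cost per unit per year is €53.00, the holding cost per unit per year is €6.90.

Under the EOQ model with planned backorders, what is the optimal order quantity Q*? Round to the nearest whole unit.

2,932 units

Q* = √(2DS/H) · √((H + b)/b)
   = √(2 × 74,750 × 351 / 6.9) · √((6.9 + 53) / 53)
   = 2,757.716 × 1.0631 ≈ 2,931.74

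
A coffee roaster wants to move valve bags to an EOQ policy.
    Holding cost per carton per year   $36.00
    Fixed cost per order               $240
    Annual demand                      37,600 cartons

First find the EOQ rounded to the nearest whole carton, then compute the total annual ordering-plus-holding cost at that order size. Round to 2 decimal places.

$25,489.76

Optimal lot size Q* = (2 × 37,600 × $240 / $36)^½ ≈ 708.05 → Q = 708 cartons
Annual ordering cost = (D/Q)·S = (37,600/708) × 240 = $12,745.76
Annual holding cost  = (Q/2)·H = (708/2) × 36 = $12,744.00
Total = $12,745.76 + $12,744.00 = $25,489.76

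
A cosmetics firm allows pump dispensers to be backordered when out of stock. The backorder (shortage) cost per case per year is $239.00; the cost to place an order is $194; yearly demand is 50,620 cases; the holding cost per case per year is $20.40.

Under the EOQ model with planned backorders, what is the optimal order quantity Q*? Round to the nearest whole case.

Basic EOQ = √(2·50,620·194/20.4) = 981.210
Backorder adjustment √((H+b)/b) = √((20.4+239)/239) = 1.0418
Q* = 981.210 × 1.0418 ≈ 1,022.23

1,022 cases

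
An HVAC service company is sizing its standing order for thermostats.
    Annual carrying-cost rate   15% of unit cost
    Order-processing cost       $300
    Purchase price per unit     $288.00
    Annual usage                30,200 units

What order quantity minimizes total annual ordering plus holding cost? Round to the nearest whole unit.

Carrying cost H = $288 × 15% = $43.2000/unit/yr
EOQ = √(2DS/H) = √(2 × 30,200 × 300 / 43.2)
    = √(419,444.44) ≈ 647.65

648 units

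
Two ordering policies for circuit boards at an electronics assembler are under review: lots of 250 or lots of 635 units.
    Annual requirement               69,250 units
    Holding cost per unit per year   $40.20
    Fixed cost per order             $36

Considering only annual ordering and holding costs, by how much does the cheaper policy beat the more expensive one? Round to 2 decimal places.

TC(Q) = (D/Q)S + (Q/2)H
TC(250) = (69,250/250)×36 + (250/2)×40.2 = $14,997.00
TC(635) = (69,250/635)×36 + (635/2)×40.2 = $16,689.48
Lots of 250 are cheaper by $1,692.48.

$1,692.48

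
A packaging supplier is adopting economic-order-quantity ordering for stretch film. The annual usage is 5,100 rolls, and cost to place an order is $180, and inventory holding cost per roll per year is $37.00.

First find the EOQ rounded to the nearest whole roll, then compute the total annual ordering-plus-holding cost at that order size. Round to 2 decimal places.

2DS/H = 2·5,100·180/37 = 49,621.62
EOQ = √49,621.62 ≈ 222.76 → Q = 223 rolls
Annual ordering cost = (D/Q)·S = (5,100/223) × 180 = $4,116.59
Annual holding cost  = (Q/2)·H = (223/2) × 37 = $4,125.50
Total = $4,116.59 + $4,125.50 = $8,242.09

$8,242.09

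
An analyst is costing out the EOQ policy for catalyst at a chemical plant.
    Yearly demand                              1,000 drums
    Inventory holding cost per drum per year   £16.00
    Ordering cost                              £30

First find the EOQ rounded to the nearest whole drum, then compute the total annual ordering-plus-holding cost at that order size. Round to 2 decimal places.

Q* = √(2·D·S / H) = √(2·1,000·30 / 16) = √3,750.0 ≈ 61.24 → Q = 61 drums
Ordering: D/Q × S = 1,000/61 × £30 = £491.80
Holding:  Q/2 × H = 61/2 × £16 = £488.00
Total = £491.80 + £488.00 = £979.80

£979.80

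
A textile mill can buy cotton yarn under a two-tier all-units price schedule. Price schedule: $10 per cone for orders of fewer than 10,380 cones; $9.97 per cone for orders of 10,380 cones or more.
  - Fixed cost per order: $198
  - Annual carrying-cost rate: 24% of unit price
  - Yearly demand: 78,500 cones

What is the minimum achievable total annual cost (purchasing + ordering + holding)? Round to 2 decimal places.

H₁ = 24%×$10 = $2.4000;  H₂ = 24%×$9.97 = $2.3928
EOQ₁ = √(2×78,500×198/2.4000) = 3,598.96  (< 10,380, feasible at tier 1)
EOQ₂ = √(2×78,500×198/2.3928) = 3,604.37  (< 10,380 → use Q = 10,380 at tier-2 price)
TC(tier 1 (EOQ₁), Q≈3,599.0) = $793,637.50
TC(tier 2, Q≈10,380.0) = $796,561.03
Minimum at tier 1 (EOQ₁): $793,637.50

$793,637.50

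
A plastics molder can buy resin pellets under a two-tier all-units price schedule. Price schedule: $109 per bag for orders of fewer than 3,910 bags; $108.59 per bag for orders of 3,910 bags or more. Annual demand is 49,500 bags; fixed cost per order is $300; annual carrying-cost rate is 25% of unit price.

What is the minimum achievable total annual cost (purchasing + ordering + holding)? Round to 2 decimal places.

H₁ = 25%×$109 = $27.2500;  H₂ = 25%×$108.59 = $27.1475
EOQ₁ = √(2×49,500×300/27.2500) = 1,043.99  (< 3,910, feasible at tier 1)
EOQ₂ = √(2×49,500×300/27.1475) = 1,045.96  (< 3,910 → use Q = 3,910 at tier-2 price)
TC(tier 1 (EOQ₁), Q≈1,044.0) = $5,423,948.64
TC(tier 2, Q≈3,910.0) = $5,432,076.32
Minimum at tier 1 (EOQ₁): $5,423,948.64

$5,423,948.64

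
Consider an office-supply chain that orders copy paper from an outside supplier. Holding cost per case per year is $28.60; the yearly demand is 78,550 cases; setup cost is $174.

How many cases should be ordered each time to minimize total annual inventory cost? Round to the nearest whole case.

EOQ = √(2DS/H) = √(2 × 78,550 × 174 / 28.6)
    = √(955,783.22) ≈ 977.64

978 cases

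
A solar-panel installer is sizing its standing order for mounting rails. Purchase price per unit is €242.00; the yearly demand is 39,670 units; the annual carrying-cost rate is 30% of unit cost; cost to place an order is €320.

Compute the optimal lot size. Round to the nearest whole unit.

591 units

H = i·C = 0.3 × €242 = €72.6000 per unit-year
EOQ = √(2DS/H) = √(2 × 39,670 × 320 / 72.6)
    = √(349,707.99) ≈ 591.36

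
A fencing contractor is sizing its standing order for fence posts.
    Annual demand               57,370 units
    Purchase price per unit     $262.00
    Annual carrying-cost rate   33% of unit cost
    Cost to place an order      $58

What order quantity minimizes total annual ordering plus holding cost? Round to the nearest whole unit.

277 units

Carrying cost H = $262 × 33% = $86.4600/unit/yr
Optimal lot size Q* = (2 × 57,370 × $58 / $86.46)^½ ≈ 277.44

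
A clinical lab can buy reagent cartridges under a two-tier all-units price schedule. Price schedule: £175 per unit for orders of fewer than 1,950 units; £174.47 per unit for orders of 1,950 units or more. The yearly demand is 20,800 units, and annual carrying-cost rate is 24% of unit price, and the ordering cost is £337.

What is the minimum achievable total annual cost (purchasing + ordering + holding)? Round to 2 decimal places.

H₁ = 24%×£175 = £42.0000;  H₂ = 24%×£174.47 = £41.8728
EOQ₁ = √(2×20,800×337/42.0000) = 577.75  (< 1,950, feasible at tier 1)
EOQ₂ = √(2×20,800×337/41.8728) = 578.62  (< 1,950 → use Q = 1,950 at tier-2 price)
TC(tier 1 (EOQ₁), Q≈577.7) = £3,664,265.33
TC(tier 2, Q≈1,950.0) = £3,673,396.65
Minimum at tier 1 (EOQ₁): £3,664,265.33

£3,664,265.33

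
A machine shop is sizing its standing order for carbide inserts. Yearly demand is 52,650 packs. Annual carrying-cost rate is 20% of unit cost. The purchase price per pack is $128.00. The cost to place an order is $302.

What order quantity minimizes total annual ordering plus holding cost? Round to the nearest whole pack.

H = i·C = 0.2 × $128 = $25.6000 per pack-year
Optimal lot size Q* = (2 × 52,650 × $302 / $25.6)^½ ≈ 1,114.55

1,115 packs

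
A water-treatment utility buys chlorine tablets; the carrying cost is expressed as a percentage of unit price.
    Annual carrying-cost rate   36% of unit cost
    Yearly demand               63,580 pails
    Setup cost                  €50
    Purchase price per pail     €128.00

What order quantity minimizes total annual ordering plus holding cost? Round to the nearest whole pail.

Holding cost per pail per year: H = 36% × €128 = €46.0800
EOQ = √(2DS/H) = √(2 × 63,580 × 50 / 46.08)
    = √(137,977.43) ≈ 371.45

371 pails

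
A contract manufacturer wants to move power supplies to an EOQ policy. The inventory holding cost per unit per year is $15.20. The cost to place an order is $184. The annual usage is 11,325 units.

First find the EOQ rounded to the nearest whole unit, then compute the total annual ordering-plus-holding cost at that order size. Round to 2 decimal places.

EOQ = √(2DS/H) = √(2 × 11,325 × 184 / 15.2)
    = √(274,184.21) ≈ 523.63 → Q = 524 units
Orders/yr = 11,325/524 = 21.613; ordering cost = 21.613 × $184 = $3,976.72
Average inventory = 524/2 = 262; holding cost = 262 × $15.2 = $3,982.40
Total = $3,976.72 + $3,982.40 = $7,959.12

$7,959.12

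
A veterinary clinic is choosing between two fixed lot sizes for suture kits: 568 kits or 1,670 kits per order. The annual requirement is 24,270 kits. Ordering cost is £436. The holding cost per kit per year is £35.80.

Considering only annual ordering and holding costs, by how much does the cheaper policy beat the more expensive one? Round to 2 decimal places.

£7,432.37

Annual cost at Q: ordering D·S/Q plus holding Q·H/2.
TC(568) = (24,270/568)×436 + (568/2)×35.8 = £28,796.99
TC(1,670) = (24,270/1,670)×436 + (1,670/2)×35.8 = £36,229.36
Lots of 568 are cheaper by £7,432.37.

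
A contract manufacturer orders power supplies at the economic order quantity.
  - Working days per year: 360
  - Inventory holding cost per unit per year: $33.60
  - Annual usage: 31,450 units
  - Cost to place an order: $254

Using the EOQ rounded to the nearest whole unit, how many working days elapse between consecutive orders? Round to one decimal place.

7.9 days

Q* = √(2·D·S / H) = √(2·31,450·254 / 33.6) = √475,494.0 ≈ 689.56 → Q = 690 units
Cycle time = (working days × Q)/D = (360 × 690) / 31,450 = 7.898 days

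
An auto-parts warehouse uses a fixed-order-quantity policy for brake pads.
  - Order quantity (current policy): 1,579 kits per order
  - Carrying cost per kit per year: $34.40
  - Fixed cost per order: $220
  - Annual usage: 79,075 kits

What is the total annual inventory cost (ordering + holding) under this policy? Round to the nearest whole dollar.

$38,176

Annual ordering cost = (D/Q)·S = (79,075/1,579) × 220 = $11,017.42
Annual holding cost  = (Q/2)·H = (1,579/2) × 34.4 = $27,158.80
Total = $11,017.42 + $27,158.80 = $38,176.22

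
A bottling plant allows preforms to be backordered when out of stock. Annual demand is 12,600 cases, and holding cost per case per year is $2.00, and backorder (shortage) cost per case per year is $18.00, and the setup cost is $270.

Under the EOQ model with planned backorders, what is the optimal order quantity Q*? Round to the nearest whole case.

Basic EOQ = √(2·12,600·270/2) = 1,844.451
Backorder adjustment √((H+b)/b) = √((2+18)/18) = 1.0541
Q* = 1,844.451 × 1.0541 ≈ 1,944.22

1,944 cases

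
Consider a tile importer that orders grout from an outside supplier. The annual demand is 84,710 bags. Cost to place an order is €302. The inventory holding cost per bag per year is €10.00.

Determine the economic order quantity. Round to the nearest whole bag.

Optimal lot size Q* = (2 × 84,710 × €302 / €10)^½ ≈ 2,261.96

2,262 bags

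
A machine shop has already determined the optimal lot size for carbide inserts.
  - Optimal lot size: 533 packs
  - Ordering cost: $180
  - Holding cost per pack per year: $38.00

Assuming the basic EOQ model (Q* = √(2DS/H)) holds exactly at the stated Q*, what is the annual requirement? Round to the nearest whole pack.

EOQ relation: Q² = 2DS/H, so rearrange for the unknown.
D = Q²H / (2S) = 533² × 38 / (2 × 180) = 29,987.17

29,987 packs per year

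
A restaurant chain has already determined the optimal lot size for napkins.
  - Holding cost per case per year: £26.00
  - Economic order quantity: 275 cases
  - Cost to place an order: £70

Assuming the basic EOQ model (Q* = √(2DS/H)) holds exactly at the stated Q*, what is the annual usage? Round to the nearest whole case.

EOQ relation: Q² = 2DS/H, so rearrange for the unknown.
D = Q²H / (2S) = 275² × 26 / (2 × 70) = 14,044.64

14,045 cases per year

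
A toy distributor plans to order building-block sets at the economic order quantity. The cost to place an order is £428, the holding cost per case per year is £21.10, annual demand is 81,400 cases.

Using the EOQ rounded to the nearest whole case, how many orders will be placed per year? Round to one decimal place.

44.8 orders per year

Optimal lot size Q* = (2 × 81,400 × £428 / £21.1)^½ ≈ 1,817.22 → Q = 1,817
N = D/Q = 81,400/1,817 ≈ 44.799 orders/yr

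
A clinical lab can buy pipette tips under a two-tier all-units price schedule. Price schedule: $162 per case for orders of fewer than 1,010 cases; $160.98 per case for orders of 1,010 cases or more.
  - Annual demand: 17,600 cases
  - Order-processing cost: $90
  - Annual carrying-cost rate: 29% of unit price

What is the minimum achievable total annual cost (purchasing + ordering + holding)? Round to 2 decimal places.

H₁ = 29%×$162 = $46.9800;  H₂ = 29%×$160.98 = $46.6842
EOQ₁ = √(2×17,600×90/46.9800) = 259.68  (< 1,010, feasible at tier 1)
EOQ₂ = √(2×17,600×90/46.6842) = 260.50  (< 1,010 → use Q = 1,010 at tier-2 price)
TC(tier 1 (EOQ₁), Q≈259.7) = $2,863,399.70
TC(tier 2, Q≈1,010.0) = $2,858,391.84
Minimum at tier 2: $2,858,391.84

$2,858,391.84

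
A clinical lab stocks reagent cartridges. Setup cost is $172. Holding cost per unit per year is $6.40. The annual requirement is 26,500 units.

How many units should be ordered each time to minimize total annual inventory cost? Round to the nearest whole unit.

1,193 units

2DS/H = 2·26,500·172/6.4 = 1,424,375.00
EOQ = √1,424,375.00 ≈ 1,193.47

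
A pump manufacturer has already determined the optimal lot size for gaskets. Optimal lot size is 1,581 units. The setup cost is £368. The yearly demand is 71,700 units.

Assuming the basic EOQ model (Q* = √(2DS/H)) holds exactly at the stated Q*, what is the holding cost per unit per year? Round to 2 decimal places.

EOQ relation: Q² = 2DS/H, so rearrange for the unknown.
H = 2DS / Q² = 2 × 71,700 × 368 / 1,581² = 21.1122

£21.11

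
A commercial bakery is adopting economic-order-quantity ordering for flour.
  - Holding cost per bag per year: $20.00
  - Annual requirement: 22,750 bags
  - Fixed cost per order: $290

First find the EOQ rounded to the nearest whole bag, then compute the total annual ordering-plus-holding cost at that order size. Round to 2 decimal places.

2DS/H = 2·22,750·290/20 = 659,750.00
EOQ = √659,750.00 ≈ 812.25 → Q = 812 bags
Annual ordering cost = (D/Q)·S = (22,750/812) × 290 = $8,125.00
Annual holding cost  = (Q/2)·H = (812/2) × 20 = $8,120.00
Total = $8,125.00 + $8,120.00 = $16,245.00

$16,245.00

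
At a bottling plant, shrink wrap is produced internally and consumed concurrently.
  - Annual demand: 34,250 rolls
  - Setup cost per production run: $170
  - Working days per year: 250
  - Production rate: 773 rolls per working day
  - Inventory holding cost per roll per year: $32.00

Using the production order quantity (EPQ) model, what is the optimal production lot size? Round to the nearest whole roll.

d = 34,250/250 = 137.0000 rolls/day;  effective holding cost H(1 − d/p) = 32·(1 − 137.0000/773) = 26.32859
Q* = √(2DS / H_eff) = √(2·34,250·170 / 26.32859) ≈ 665.05

665 rolls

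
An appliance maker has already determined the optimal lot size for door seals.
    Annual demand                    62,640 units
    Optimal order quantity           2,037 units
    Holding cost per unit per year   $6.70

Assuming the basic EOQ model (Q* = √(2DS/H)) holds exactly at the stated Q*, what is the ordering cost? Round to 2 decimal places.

From Q* = √(2DS/H) ⇒ Q*² = 2DS/H.
S = Q²H / (2D) = 2,037² × 6.7 / (2 × 62,640) = 221.9091

$221.91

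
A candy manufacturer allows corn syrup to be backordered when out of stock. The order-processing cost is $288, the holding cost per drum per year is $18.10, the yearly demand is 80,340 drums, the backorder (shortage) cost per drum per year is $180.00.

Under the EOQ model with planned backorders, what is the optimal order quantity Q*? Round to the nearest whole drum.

1,677 drums

Q* = √(2DS/H) · √((H + b)/b)
   = √(2 × 80,340 × 288 / 18.1) · √((18.1 + 180) / 180)
   = 1,598.961 × 1.0491 ≈ 1,677.43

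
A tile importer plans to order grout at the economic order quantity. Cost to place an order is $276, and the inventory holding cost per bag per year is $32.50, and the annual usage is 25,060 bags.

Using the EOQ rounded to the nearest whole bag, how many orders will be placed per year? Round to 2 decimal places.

EOQ = √(2DS/H) = √(2 × 25,060 × 276 / 32.5)
    = √(425,634.46) ≈ 652.41 → Q = 652
N = D/Q = 25,060/652 ≈ 38.436 orders/yr

38.44 orders per year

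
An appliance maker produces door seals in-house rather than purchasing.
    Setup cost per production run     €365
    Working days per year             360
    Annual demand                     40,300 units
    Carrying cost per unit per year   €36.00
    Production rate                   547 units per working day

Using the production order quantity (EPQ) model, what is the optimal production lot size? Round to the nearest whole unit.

1,014 units

Daily demand d = 40,300/360 = 111.944; p = 547; 1 − d/p = 0.79535
EPQ = √(2DS / (H(1 − d/p)))
    = √(2 × 40,300 × 365 / (36 × 0.79535)) ≈ 1,013.64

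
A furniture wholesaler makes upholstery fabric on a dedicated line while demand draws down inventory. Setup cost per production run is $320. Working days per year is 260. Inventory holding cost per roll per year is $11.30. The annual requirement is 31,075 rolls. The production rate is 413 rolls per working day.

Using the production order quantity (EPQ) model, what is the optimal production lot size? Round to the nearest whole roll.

1,574 rolls

d = 31,075/260 = 119.5192 rolls/day;  effective holding cost H(1 − d/p) = 11.3·(1 − 119.5192/413) = 8.02986
Q* = √(2DS / H_eff) = √(2·31,075·320 / 8.02986) ≈ 1,573.77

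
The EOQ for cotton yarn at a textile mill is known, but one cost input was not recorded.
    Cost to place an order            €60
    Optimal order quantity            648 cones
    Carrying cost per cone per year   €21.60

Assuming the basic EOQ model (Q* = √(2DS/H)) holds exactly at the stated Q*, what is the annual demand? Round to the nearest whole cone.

75,583 cones per year

Since Q* = (2DS/H)^½, squaring gives Q*²·H = 2DS.
D = Q²H / (2S) = 648² × 21.6 / (2 × 60) = 75,582.72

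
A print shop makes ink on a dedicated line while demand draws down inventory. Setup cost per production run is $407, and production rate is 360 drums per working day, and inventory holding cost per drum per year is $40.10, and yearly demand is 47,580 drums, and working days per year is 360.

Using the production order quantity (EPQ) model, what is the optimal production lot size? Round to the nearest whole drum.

Daily demand d = 47,580/360 = 132.167; p = 360; 1 − d/p = 0.63287
EPQ = √(2DS / (H(1 − d/p)))
    = √(2 × 47,580 × 407 / (40.1 × 0.63287)) ≈ 1,235.36

1,235 drums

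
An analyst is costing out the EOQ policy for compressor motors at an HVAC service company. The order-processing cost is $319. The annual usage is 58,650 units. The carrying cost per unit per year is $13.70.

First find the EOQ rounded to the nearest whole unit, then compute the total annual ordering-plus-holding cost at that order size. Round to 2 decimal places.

$22,641.47

Q* = √(2·D·S / H) = √(2·58,650·319 / 13.7) = √2,731,292.0 ≈ 1,652.66 → Q = 1,653 units
Ordering: D/Q × S = 58,650/1,653 × $319 = $11,318.42
Holding:  Q/2 × H = 1,653/2 × $13.7 = $11,323.05
Total = $11,318.42 + $11,323.05 = $22,641.47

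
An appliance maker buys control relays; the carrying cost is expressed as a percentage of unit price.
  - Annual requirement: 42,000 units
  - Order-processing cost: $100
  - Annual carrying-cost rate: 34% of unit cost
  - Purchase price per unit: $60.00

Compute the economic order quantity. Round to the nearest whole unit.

642 units

H = i·C = 0.34 × $60 = $20.4000 per unit-year
EOQ = √(2DS/H) = √(2 × 42,000 × 100 / 20.4)
    = √(411,764.71) ≈ 641.69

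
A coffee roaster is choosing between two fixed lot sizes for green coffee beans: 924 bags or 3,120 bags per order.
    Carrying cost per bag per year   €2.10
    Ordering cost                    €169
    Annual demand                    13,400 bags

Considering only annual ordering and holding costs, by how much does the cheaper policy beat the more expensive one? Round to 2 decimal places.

€580.77

For each Q, cost = (D/Q)·S + (Q/2)·H.
TC(924) = (13,400/924)×169 + (924/2)×2.1 = €3,421.07
TC(3,120) = (13,400/3,120)×169 + (3,120/2)×2.1 = €4,001.83
Lots of 924 are cheaper by €580.77.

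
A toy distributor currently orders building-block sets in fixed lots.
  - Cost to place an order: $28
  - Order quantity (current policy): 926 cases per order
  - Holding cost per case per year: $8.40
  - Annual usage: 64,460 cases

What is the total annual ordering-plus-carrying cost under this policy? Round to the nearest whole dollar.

Ordering: D/Q × S = 64,460/926 × $28 = $1,949.11
Holding:  Q/2 × H = 926/2 × $8.4 = $3,889.20
Total = $1,949.11 + $3,889.20 = $5,838.31

$5,838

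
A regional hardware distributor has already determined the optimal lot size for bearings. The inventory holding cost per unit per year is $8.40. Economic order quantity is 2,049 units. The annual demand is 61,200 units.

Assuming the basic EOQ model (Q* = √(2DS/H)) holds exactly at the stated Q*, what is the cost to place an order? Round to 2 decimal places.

From Q* = √(2DS/H) ⇒ Q*² = 2DS/H.
S = Q²H / (2D) = 2,049² × 8.4 / (2 × 61,200) = 288.1256

$288.13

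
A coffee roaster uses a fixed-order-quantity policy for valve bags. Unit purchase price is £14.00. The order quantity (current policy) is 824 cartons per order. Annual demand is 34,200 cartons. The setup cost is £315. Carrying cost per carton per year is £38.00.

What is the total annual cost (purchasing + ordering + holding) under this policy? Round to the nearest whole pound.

Annual ordering cost = (D/Q)·S = (34,200/824) × 315 = £13,074.03
Annual holding cost  = (Q/2)·H = (824/2) × 38 = £15,656.00
Purchase cost = D·C = 34,200 × 14 = £478,800.00
Total = £13,074.03 + £15,656.00 + £478,800.00 = £507,530.03

£507,530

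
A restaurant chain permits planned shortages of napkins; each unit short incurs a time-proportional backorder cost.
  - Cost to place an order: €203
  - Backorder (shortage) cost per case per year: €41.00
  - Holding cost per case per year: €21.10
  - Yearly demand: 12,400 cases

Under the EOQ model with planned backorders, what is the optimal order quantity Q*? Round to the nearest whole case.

Basic EOQ = √(2·12,400·203/21.1) = 488.464
Backorder adjustment √((H+b)/b) = √((21.1+41)/41) = 1.2307
Q* = 488.464 × 1.2307 ≈ 601.16

601 cases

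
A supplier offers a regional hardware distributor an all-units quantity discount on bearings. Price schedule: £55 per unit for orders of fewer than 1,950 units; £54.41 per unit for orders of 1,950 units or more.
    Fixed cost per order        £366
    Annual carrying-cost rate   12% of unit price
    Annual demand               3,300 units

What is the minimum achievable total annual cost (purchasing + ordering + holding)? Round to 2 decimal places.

H₁ = 12%×£55 = £6.6000;  H₂ = 12%×£54.41 = £6.5292
EOQ₁ = √(2×3,300×366/6.6000) = 604.98  (< 1,950, feasible at tier 1)
EOQ₂ = √(2×3,300×366/6.5292) = 608.25  (< 1,950 → use Q = 1,950 at tier-2 price)
TC(tier 1 (EOQ₁), Q≈605.0) = £185,492.86
TC(tier 2, Q≈1,950.0) = £186,538.35
Minimum at tier 1 (EOQ₁): £185,492.86

£185,492.86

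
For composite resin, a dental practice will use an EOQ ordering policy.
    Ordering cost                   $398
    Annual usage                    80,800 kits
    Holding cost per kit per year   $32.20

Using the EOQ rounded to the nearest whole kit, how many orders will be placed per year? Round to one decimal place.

2DS/H = 2·80,800·398/32.2 = 1,997,416.15
EOQ = √1,997,416.15 ≈ 1,413.30 → Q = 1,413
Orders per year = D/Q = 80,800 / 1,413 = 57.183

57.2 orders per year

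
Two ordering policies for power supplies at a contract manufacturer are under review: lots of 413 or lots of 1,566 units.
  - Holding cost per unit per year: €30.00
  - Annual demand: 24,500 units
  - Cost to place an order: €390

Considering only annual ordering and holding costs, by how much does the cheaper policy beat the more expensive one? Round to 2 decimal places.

€260.94

TC(Q) = (D/Q)S + (Q/2)H
TC(413) = (24,500/413)×390 + (413/2)×30 = €29,330.59
TC(1,566) = (24,500/1,566)×390 + (1,566/2)×30 = €29,591.53
Cheaper: Q = 413.  Difference = €260.94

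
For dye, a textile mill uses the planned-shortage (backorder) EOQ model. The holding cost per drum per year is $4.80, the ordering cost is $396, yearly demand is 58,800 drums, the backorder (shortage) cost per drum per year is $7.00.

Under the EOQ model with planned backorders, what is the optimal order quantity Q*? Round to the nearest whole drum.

4,044 drums

Basic EOQ = √(2·58,800·396/4.8) = 3,114.803
Backorder adjustment √((H+b)/b) = √((4.8+7)/7) = 1.2984
Q* = 3,114.803 × 1.2984 ≈ 4,044.11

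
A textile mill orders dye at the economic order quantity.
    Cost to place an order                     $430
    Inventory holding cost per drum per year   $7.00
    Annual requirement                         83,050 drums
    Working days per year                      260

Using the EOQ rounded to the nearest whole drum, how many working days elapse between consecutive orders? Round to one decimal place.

10.0 days

Optimal lot size Q* = (2 × 83,050 × $430 / $7)^½ ≈ 3,194.26 → Q = 3,194 drums
T = Q/D × 260 days = 3,194/83,050 × 260 = 9.999 days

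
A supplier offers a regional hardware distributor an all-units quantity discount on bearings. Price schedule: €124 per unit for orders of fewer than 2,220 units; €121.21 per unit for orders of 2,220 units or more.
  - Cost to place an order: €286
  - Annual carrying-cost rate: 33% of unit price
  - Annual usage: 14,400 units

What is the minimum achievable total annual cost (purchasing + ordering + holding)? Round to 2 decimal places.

H₁ = 33%×€124 = €40.9200;  H₂ = 33%×€121.21 = €39.9993
EOQ₁ = √(2×14,400×286/40.9200) = 448.65  (< 2,220, feasible at tier 1)
EOQ₂ = √(2×14,400×286/39.9993) = 453.79  (< 2,220 → use Q = 2,220 at tier-2 price)
TC(tier 1 (EOQ₁), Q≈448.7) = €1,803,958.92
TC(tier 2, Q≈2,220.0) = €1,791,678.36
Minimum at tier 2: €1,791,678.36

€1,791,678.36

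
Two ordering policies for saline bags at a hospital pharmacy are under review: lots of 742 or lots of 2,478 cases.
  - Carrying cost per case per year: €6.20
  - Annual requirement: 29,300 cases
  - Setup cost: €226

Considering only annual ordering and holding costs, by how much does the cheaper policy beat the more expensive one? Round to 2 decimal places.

For each Q, cost = (D/Q)·S + (Q/2)·H.
TC(742) = (29,300/742)×226 + (742/2)×6.2 = €11,224.46
TC(2,478) = (29,300/2,478)×226 + (2,478/2)×6.2 = €10,354.04
Cheaper: Q = 2,478.  Difference = €870.42

€870.42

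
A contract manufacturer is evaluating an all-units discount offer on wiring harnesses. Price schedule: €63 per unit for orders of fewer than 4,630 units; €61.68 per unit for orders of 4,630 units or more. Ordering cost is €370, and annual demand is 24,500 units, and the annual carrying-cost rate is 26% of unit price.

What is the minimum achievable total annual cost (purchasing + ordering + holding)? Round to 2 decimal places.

H₁ = 26%×€63 = €16.3800;  H₂ = 26%×€61.68 = €16.0368
EOQ₁ = √(2×24,500×370/16.3800) = 1,052.06  (< 4,630, feasible at tier 1)
EOQ₂ = √(2×24,500×370/16.0368) = 1,063.26  (< 4,630 → use Q = 4,630 at tier-2 price)
TC(tier 1 (EOQ₁), Q≈1,052.1) = €1,560,732.80
TC(tier 2, Q≈4,630.0) = €1,550,243.08
Minimum at tier 2: €1,550,243.08

€1,550,243.08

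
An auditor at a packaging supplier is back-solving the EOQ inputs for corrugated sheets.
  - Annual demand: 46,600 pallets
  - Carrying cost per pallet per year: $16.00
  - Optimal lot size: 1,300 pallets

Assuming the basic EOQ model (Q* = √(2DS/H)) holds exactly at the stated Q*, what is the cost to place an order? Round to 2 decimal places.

$290.13

From Q* = √(2DS/H) ⇒ Q*² = 2DS/H.
S = Q²H / (2D) = 1,300² × 16 / (2 × 46,600) = 290.1288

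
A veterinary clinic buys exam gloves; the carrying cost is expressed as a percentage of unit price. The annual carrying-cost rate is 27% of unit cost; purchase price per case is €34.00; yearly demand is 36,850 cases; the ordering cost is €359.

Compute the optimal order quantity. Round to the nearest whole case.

1,698 cases

Holding cost per case per year: H = 27% × €34 = €9.1800
Q* = √(2·D·S / H) = √(2·36,850·359 / 9.18) = √2,882,167.8 ≈ 1,697.69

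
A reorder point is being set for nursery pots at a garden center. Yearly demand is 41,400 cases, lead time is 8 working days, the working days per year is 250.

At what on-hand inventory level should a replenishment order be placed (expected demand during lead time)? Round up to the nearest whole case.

1,325 cases

Daily demand d = 41,400 / 250 = 165.600 cases/day
Demand during lead time = 165.600 × 8 = 1,324.80
Reorder point = 1,324.80 → round up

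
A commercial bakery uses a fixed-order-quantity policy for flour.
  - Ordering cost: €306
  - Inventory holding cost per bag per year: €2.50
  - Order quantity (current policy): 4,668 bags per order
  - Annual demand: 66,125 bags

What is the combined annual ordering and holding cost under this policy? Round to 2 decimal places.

Orders/yr = 66,125/4,668 = 14.166; ordering cost = 14.166 × €306 = €4,334.67
Average inventory = 4,668/2 = 2334; holding cost = 2334 × €2.5 = €5,835.00
Total = €4,334.67 + €5,835.00 = €10,169.67

€10,169.67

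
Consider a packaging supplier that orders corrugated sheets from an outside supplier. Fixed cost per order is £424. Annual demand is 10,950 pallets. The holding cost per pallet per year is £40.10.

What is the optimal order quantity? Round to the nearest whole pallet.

Q* = √(2·D·S / H) = √(2·10,950·424 / 40.1) = √231,561.1 ≈ 481.21

481 pallets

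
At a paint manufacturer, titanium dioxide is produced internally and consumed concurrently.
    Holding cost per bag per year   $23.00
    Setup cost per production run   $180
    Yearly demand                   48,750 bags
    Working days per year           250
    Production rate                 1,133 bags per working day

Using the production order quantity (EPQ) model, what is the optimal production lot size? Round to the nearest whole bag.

d = 48,750/250 = 195.0000 bags/day;  effective holding cost H(1 − d/p) = 23·(1 − 195.0000/1133) = 19.04148
Q* = √(2DS / H_eff) = √(2·48,750·180 / 19.04148) ≈ 960.04

960 bags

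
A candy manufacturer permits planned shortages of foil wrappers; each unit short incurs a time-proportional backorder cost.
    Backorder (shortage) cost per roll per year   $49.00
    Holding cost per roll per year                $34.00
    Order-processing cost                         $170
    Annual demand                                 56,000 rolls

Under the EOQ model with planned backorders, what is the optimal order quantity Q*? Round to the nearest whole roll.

Q* = √(2DS/H) · √((H + b)/b)
   = √(2 × 56,000 × 170 / 34) · √((34 + 49) / 49)
   = 748.331 × 1.3015 ≈ 973.95

974 rolls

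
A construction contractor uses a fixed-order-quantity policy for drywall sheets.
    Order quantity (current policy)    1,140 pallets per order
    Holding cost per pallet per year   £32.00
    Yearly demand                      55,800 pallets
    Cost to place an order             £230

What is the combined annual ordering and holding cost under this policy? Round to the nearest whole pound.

£29,498

Annual ordering cost = (D/Q)·S = (55,800/1,140) × 230 = £11,257.89
Annual holding cost  = (Q/2)·H = (1,140/2) × 32 = £18,240.00
Total = £11,257.89 + £18,240.00 = £29,497.89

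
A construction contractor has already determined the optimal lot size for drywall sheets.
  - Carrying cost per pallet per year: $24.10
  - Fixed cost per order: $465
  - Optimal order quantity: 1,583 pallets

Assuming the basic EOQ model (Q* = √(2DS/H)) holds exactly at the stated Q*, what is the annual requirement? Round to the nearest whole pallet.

From Q* = √(2DS/H) ⇒ Q*² = 2DS/H.
D = Q²H / (2S) = 1,583² × 24.1 / (2 × 465) = 64,937.55

64,938 pallets per year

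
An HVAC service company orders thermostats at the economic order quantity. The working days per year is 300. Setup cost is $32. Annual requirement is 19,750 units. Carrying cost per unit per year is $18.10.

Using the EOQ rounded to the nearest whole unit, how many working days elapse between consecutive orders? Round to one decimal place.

EOQ = √(2DS/H) = √(2 × 19,750 × 32 / 18.1)
    = √(69,834.25) ≈ 264.26 → Q = 264 units
T = Q/D × 300 days = 264/19,750 × 300 = 4.010 days

4.0 days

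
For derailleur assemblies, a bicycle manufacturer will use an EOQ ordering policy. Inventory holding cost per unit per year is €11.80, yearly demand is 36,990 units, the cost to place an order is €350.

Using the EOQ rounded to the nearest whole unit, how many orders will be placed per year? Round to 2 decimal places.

24.98 orders per year

EOQ = √(2DS/H) = √(2 × 36,990 × 350 / 11.8)
    = √(2,194,322.03) ≈ 1,481.32 → Q = 1,481
Orders per year = D/Q = 36,990 / 1,481 = 24.976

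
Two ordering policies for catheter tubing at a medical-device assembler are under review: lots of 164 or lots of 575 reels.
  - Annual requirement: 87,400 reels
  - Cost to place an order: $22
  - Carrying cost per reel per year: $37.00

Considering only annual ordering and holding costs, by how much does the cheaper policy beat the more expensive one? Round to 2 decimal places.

Annual cost at Q: ordering D·S/Q plus holding Q·H/2.
TC(164) = (87,400/164)×22 + (164/2)×37 = $14,758.39
TC(575) = (87,400/575)×22 + (575/2)×37 = $13,981.50
Lots of 575 are cheaper by $776.89.

$776.89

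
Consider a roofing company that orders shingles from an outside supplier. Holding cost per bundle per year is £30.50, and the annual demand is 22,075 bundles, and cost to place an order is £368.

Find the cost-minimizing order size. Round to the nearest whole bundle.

Optimal lot size Q* = (2 × 22,075 × £368 / £30.5)^½ ≈ 729.86

730 bundles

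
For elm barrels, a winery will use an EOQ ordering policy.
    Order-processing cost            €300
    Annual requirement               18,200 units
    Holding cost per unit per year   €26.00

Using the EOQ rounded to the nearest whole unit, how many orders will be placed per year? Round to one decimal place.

28.1 orders per year

Q* = √(2·D·S / H) = √(2·18,200·300 / 26) = √420,000.0 ≈ 648.07 → Q = 648
Orders per year = D/Q = 18,200 / 648 = 28.086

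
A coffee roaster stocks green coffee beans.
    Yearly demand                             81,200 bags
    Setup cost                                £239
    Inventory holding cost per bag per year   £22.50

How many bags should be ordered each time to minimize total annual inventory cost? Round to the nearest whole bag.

2DS/H = 2·81,200·239/22.5 = 1,725,048.89
EOQ = √1,725,048.89 ≈ 1,313.41

1,313 bags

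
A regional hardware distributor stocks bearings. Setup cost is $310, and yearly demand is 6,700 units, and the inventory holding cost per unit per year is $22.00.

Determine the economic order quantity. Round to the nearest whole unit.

435 units

Optimal lot size Q* = (2 × 6,700 × $310 / $22)^½ ≈ 434.53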